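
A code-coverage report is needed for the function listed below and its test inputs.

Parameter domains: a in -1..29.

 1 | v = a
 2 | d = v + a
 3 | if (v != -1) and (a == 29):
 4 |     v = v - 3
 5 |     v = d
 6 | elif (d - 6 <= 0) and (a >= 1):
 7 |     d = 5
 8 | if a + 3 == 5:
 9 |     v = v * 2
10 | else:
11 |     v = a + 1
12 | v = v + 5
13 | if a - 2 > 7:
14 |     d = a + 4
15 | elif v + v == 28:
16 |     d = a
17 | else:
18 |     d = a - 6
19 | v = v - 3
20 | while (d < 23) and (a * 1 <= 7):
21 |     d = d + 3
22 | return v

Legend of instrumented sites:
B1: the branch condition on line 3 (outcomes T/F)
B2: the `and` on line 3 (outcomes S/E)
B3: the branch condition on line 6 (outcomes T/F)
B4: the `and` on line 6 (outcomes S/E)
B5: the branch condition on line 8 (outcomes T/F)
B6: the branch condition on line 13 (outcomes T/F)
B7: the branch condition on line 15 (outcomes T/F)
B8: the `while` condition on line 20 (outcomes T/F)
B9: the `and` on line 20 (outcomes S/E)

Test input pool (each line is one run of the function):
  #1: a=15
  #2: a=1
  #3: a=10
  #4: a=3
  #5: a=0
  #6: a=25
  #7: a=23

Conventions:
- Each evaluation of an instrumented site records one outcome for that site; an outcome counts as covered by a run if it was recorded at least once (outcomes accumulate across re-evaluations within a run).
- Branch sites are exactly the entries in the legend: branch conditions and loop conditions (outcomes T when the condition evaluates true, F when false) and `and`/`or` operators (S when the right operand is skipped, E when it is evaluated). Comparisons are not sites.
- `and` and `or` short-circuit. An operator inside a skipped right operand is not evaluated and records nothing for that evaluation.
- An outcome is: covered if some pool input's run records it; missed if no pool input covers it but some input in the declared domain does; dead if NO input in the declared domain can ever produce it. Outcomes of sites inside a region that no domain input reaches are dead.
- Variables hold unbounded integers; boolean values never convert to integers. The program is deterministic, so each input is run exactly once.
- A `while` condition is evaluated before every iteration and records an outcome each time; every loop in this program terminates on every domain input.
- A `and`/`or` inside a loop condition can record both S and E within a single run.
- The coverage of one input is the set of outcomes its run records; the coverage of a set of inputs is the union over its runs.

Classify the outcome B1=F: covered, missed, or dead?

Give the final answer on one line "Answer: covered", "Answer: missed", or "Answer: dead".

B1=F is recorded by pool input(s) 1, 2, 3, 4, 5, 6, 7 -> covered

Answer: covered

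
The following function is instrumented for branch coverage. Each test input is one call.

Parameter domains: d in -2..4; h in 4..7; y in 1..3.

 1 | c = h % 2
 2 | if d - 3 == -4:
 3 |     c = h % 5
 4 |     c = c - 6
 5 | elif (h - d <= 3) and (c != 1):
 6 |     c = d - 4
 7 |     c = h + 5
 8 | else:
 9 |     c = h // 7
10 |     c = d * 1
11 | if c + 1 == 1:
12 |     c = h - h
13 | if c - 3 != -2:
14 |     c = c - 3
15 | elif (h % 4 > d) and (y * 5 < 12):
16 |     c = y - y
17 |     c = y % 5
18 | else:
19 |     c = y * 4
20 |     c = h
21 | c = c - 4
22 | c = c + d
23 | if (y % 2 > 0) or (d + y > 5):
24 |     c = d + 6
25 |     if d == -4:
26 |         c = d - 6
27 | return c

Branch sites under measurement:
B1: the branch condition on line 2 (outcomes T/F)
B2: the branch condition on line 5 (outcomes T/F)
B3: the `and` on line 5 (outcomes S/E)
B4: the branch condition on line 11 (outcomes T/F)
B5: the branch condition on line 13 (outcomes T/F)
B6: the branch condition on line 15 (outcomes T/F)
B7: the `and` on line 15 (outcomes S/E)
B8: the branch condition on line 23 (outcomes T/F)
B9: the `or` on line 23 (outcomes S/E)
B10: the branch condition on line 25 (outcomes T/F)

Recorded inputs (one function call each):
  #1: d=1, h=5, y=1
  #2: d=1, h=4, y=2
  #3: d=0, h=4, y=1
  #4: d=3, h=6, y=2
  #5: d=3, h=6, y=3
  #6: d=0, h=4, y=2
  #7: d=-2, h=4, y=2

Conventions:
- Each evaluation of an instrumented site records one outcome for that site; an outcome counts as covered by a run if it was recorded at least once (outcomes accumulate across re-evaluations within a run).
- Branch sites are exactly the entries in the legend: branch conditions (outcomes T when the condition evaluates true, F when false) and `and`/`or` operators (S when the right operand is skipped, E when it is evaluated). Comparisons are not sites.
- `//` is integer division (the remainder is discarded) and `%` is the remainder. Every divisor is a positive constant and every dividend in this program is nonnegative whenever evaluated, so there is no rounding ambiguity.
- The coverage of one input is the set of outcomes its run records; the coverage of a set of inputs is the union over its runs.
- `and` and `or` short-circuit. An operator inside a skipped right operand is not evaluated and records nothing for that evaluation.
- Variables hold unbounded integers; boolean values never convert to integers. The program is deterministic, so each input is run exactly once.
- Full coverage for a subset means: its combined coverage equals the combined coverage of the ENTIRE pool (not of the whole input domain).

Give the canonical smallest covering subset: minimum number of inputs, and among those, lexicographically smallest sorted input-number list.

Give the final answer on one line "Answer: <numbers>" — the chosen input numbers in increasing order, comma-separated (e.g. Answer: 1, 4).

input #1, d=1, h=5, y=1: outcomes B1=F, B2=F, B3=S, B4=F, B5=F, B6=F, B7=S, B8=T, B9=S, B10=F
input #2, d=1, h=4, y=2: outcomes B1=F, B2=T, B3=E, B4=F, B5=T, B8=F, B9=E
input #3, d=0, h=4, y=1: outcomes B1=F, B2=F, B3=S, B4=T, B5=T, B8=T, B9=S, B10=F
input #4, d=3, h=6, y=2: outcomes B1=F, B2=T, B3=E, B4=F, B5=T, B8=F, B9=E
input #5, d=3, h=6, y=3: outcomes B1=F, B2=T, B3=E, B4=F, B5=T, B8=T, B9=S, B10=F
input #6, d=0, h=4, y=2: outcomes B1=F, B2=F, B3=S, B4=T, B5=T, B8=F, B9=E
input #7, d=-2, h=4, y=2: outcomes B1=F, B2=F, B3=S, B4=F, B5=T, B8=F, B9=E
together the pool reaches 16 outcomes: B1=F, B2=T, B2=F, B3=S, B3=E, B4=T, B4=F, B5=T, B5=F, B6=F, B7=S, B8=T, B8=F, B9=S, B9=E, B10=F
every size-1 subset falls short of the 16 outcomes (best: 10/16)
every size-2 subset falls short of the 16 outcomes (best: 15/16)
the canonical winner is {1, 2, 3}: size 3, full 16-outcome coverage, earliest index list among size-3 covers

Answer: 1, 2, 3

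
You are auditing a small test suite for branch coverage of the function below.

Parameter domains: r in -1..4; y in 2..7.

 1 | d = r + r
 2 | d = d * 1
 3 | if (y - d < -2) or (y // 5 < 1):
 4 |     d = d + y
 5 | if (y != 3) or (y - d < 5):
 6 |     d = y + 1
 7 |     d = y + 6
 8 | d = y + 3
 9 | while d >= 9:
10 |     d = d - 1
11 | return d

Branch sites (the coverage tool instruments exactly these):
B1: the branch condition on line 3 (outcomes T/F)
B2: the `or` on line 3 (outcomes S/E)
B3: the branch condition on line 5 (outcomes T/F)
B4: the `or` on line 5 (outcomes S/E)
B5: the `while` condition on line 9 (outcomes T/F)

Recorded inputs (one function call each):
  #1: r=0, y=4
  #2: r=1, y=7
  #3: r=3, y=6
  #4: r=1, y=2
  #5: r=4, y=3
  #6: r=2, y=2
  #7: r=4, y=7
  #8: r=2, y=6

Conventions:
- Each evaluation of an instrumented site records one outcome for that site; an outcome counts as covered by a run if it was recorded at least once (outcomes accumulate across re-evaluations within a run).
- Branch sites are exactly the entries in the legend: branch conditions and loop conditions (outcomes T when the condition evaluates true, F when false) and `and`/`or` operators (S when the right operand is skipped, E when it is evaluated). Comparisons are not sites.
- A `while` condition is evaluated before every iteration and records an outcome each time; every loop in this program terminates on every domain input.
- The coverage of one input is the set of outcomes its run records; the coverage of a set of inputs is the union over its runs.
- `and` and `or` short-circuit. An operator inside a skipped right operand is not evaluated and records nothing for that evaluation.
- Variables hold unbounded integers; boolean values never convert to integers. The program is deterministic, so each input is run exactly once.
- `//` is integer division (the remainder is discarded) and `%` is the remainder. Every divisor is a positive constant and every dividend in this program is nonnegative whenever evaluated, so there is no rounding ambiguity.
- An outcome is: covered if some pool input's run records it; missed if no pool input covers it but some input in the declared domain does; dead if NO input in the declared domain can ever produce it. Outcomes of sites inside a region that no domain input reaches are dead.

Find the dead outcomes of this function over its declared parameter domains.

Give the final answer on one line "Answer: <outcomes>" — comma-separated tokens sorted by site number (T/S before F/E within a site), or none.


sweeping the full domain (36 inputs) for each outcome:
  B3=F: unreachable across the whole domain -> dead
  reachable outcomes have witnesses, e.g. B1=T (e.g. r=-1, y=2), B1=F (e.g. r=-1, y=5), B2=S (e.g. r=3, y=2), B2=E (e.g. r=-1, y=2)
Answer: B3=F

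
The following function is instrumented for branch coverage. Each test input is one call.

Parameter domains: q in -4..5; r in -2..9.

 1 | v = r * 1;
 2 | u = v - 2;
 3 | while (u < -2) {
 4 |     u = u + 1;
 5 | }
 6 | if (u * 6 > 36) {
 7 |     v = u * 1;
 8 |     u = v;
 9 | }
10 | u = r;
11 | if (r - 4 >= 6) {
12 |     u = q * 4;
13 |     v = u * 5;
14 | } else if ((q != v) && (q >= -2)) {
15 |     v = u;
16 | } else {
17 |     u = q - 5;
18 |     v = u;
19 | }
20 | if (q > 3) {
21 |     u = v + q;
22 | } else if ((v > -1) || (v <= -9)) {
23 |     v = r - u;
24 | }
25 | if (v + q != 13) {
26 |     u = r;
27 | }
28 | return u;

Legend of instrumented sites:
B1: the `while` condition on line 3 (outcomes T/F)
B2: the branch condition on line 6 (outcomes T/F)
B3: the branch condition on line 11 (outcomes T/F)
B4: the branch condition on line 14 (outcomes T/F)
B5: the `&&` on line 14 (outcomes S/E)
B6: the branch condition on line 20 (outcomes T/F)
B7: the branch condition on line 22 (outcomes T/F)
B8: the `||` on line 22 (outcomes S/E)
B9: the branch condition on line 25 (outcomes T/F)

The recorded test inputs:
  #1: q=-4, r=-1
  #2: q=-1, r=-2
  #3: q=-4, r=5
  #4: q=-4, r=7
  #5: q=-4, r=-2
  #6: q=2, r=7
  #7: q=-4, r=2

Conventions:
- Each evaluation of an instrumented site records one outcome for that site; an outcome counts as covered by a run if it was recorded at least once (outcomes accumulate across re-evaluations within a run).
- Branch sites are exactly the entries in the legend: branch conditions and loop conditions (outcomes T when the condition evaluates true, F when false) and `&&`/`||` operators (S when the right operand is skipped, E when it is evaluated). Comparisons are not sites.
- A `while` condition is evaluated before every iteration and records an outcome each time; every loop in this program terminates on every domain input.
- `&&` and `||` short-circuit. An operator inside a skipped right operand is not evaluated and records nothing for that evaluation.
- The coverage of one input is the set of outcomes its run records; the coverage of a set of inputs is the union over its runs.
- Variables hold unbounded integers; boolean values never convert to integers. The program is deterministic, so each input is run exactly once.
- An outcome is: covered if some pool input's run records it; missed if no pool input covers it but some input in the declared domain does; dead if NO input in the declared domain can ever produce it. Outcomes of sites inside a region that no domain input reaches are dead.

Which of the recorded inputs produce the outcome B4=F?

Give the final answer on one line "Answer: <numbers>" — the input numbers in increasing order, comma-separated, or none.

input #1 (q=-4, r=-1): produces B4=F
input #2 (q=-1, r=-2): does not produce B4=F
input #3 (q=-4, r=5): produces B4=F
input #4 (q=-4, r=7): produces B4=F
input #5 (q=-4, r=-2): produces B4=F
input #6 (q=2, r=7): does not produce B4=F
input #7 (q=-4, r=2): produces B4=F

Answer: 1, 3, 4, 5, 7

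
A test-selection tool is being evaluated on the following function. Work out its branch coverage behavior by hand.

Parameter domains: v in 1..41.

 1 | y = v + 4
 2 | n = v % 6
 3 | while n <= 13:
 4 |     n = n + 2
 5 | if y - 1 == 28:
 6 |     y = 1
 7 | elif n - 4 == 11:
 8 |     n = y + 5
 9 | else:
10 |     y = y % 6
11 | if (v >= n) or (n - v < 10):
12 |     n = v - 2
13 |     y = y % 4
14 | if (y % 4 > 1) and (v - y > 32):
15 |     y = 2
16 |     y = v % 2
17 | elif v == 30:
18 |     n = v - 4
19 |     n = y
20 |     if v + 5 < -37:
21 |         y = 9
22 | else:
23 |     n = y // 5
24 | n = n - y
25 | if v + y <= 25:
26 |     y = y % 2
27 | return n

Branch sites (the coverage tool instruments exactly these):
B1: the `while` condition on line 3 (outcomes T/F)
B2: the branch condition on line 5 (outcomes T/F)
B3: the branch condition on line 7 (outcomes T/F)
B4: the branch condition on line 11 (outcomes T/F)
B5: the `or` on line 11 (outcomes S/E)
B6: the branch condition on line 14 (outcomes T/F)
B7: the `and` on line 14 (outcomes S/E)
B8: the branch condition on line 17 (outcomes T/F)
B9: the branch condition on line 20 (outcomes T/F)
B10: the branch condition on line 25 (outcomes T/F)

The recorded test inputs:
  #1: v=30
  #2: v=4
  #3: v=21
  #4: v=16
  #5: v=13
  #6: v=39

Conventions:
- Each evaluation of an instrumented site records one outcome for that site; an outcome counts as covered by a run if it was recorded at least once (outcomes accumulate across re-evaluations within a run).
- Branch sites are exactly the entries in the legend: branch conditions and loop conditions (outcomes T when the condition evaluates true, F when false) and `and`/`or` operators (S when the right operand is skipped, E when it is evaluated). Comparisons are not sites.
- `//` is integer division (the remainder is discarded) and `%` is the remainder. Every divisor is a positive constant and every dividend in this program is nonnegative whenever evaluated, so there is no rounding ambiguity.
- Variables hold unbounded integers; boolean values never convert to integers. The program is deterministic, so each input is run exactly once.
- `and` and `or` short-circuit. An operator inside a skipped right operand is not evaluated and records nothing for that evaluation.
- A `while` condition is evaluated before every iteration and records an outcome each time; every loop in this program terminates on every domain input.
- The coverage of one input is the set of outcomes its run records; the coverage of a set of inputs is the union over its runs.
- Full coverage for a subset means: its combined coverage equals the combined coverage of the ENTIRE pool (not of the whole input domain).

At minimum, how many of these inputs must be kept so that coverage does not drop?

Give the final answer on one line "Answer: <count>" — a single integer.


input #1 (v=30): events B1->T, B1->T, B1->T, B1->T, B1->T, B1->T, B1->T, B1->F, B2->F, B3->F, B5->S, B4->T, B7->S, B6->F, ...; covers B1=T, B1=F, B2=F, B3=F, B4=T, B5=S, B6=F, B7=S, B8=T, B9=F, B10=F
input #2 (v=4): events B1->T, B1->T, B1->T, B1->T, B1->T, B1->F, B2->F, B3->F, B5->E, B4->F, B7->E, B6->F, B8->F, B10->T; covers B1=T, B1=F, B2=F, B3=F, B4=F, B5=E, B6=F, B7=E, B8=F, B10=T
input #3 (v=21): events B1->T, B1->T, B1->T, B1->T, B1->T, B1->T, B1->F, B2->F, B3->T, B5->E, B4->T, B7->S, B6->F, B8->F, ...; covers B1=T, B1=F, B2=F, B3=T, B4=T, B5=E, B6=F, B7=S, B8=F, B10=T
input #4 (v=16): events B1->T, B1->T, B1->T, B1->T, B1->T, B1->F, B2->F, B3->F, B5->S, B4->T, B7->E, B6->F, B8->F, B10->T; covers B1=T, B1=F, B2=F, B3=F, B4=T, B5=S, B6=F, B7=E, B8=F, B10=T
input #5 (v=13): events B1->T, B1->T, B1->T, B1->T, B1->T, B1->T, B1->T, B1->F, B2->F, B3->T, B5->E, B4->T, B7->S, B6->F, ...; covers B1=T, B1=F, B2=F, B3=T, B4=T, B5=E, B6=F, B7=S, B8=F, B10=T
input #6 (v=39): events B1->T, B1->T, B1->T, B1->T, B1->T, B1->T, B1->F, B2->F, B3->T, B5->E, B4->T, B7->E, B6->T, B10->F; covers B1=T, B1=F, B2=F, B3=T, B4=T, B5=E, B6=T, B7=E, B10=F
union over all inputs: B1=T, B1=F, B2=F, B3=T, B3=F, B4=T, B4=F, B5=S, B5=E, B6=T, B6=F, B7=S, B7=E, B8=T, B8=F, B9=F, B10=T, B10=F (18 outcomes)
checked all size-1 subsets: none covers 18 outcomes (max 11/18)
checked all size-2 subsets: none covers 18 outcomes (max 16/18)
inputs {1, 2, 6} (size 3) cover everything; no size-3 subset with a lexicographically smaller index list covers all 18
Answer: 3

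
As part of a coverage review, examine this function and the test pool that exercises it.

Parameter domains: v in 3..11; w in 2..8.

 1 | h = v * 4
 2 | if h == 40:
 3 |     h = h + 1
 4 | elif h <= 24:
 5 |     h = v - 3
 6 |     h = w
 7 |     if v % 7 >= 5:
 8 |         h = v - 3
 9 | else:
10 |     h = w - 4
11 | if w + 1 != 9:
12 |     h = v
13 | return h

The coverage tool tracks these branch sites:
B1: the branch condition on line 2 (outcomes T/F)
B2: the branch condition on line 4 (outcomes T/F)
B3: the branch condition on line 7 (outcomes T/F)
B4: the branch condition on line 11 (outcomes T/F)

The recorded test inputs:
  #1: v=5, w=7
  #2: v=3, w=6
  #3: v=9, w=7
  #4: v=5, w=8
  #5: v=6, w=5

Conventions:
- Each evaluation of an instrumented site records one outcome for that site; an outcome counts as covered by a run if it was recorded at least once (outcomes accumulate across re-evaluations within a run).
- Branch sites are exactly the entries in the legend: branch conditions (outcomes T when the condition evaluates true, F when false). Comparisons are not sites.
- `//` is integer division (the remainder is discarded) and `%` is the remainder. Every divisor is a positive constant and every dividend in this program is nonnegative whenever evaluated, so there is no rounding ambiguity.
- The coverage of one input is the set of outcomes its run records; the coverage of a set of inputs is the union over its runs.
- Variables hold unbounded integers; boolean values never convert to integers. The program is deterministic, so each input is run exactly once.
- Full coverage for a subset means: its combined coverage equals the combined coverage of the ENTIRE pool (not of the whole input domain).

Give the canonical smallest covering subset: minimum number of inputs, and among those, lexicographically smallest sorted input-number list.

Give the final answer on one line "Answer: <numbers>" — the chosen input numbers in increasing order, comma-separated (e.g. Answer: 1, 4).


input #1, v=5, w=7: outcomes B1=F, B2=T, B3=T, B4=T
input #2, v=3, w=6: outcomes B1=F, B2=T, B3=F, B4=T
input #3, v=9, w=7: outcomes B1=F, B2=F, B4=T
input #4, v=5, w=8: outcomes B1=F, B2=T, B3=T, B4=F
input #5, v=6, w=5: outcomes B1=F, B2=T, B3=T, B4=T
the full pool covers 7 outcomes: B1=F, B2=T, B2=F, B3=T, B3=F, B4=T, B4=F
checked all size-1 subsets: none covers 7 outcomes (max 4/7)
checked all size-2 subsets: none covers 7 outcomes (max 6/7)
inputs {2, 3, 4} (size 3) cover everything; no size-3 subset with a lexicographically smaller index list covers all 7
Answer: 2, 3, 4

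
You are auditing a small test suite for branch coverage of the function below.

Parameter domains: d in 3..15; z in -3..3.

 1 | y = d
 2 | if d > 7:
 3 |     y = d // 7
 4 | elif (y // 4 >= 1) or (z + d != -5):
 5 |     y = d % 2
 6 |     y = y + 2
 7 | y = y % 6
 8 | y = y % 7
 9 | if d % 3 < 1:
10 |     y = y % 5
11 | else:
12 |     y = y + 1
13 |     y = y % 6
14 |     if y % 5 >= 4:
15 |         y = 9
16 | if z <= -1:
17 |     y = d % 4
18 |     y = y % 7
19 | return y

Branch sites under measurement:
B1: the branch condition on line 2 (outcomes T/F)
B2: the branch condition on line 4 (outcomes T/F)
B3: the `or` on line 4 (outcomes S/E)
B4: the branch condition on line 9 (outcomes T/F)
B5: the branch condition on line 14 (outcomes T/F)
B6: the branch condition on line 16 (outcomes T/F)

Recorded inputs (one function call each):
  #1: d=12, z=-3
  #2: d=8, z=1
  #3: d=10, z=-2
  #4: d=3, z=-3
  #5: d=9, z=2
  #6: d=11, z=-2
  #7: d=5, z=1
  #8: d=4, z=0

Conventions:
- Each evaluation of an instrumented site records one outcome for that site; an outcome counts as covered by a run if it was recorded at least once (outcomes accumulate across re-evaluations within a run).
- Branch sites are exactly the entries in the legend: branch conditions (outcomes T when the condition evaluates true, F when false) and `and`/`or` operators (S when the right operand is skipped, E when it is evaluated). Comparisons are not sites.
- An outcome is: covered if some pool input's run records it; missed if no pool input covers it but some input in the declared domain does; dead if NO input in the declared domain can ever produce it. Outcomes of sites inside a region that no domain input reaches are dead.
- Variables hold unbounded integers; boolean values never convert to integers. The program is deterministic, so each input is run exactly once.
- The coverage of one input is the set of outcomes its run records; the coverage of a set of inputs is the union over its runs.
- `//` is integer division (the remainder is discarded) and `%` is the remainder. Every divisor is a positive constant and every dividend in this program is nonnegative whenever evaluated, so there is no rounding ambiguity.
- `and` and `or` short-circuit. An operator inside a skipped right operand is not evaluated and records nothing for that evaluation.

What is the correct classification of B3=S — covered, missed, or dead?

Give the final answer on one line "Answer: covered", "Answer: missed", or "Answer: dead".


B3=S is recorded by pool input(s) 7, 8 -> covered
Answer: covered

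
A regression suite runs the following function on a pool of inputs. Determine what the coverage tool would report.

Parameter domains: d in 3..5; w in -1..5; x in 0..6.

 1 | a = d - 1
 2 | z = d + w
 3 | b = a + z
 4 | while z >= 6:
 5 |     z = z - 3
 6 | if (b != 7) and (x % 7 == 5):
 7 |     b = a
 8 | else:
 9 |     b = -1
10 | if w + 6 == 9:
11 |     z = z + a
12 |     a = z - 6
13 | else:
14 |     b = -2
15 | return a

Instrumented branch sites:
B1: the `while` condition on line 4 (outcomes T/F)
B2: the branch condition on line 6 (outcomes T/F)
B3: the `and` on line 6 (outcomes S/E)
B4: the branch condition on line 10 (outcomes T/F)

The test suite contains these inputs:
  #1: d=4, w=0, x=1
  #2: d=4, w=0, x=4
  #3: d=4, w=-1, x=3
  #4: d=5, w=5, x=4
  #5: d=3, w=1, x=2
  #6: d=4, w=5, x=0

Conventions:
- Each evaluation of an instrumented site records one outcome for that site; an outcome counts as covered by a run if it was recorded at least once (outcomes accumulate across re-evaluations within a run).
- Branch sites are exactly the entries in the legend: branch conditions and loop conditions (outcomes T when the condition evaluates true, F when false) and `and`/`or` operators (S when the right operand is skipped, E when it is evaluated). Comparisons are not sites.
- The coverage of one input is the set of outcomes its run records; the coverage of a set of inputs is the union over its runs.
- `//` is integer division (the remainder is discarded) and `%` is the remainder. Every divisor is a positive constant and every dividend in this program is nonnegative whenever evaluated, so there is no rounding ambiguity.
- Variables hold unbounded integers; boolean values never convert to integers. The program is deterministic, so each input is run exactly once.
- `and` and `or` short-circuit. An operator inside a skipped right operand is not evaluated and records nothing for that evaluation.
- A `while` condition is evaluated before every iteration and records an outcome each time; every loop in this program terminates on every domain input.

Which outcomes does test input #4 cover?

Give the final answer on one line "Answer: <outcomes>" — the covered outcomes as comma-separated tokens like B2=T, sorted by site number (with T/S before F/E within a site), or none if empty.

Event log for input #4 (d=5, w=5, x=4):
  B1->T, B1->T, B1->F, B3->E, B2->F, B4->F
as a set, this run covers: B1=T, B1=F, B2=F, B3=E, B4=F

Answer: B1=T, B1=F, B2=F, B3=E, B4=F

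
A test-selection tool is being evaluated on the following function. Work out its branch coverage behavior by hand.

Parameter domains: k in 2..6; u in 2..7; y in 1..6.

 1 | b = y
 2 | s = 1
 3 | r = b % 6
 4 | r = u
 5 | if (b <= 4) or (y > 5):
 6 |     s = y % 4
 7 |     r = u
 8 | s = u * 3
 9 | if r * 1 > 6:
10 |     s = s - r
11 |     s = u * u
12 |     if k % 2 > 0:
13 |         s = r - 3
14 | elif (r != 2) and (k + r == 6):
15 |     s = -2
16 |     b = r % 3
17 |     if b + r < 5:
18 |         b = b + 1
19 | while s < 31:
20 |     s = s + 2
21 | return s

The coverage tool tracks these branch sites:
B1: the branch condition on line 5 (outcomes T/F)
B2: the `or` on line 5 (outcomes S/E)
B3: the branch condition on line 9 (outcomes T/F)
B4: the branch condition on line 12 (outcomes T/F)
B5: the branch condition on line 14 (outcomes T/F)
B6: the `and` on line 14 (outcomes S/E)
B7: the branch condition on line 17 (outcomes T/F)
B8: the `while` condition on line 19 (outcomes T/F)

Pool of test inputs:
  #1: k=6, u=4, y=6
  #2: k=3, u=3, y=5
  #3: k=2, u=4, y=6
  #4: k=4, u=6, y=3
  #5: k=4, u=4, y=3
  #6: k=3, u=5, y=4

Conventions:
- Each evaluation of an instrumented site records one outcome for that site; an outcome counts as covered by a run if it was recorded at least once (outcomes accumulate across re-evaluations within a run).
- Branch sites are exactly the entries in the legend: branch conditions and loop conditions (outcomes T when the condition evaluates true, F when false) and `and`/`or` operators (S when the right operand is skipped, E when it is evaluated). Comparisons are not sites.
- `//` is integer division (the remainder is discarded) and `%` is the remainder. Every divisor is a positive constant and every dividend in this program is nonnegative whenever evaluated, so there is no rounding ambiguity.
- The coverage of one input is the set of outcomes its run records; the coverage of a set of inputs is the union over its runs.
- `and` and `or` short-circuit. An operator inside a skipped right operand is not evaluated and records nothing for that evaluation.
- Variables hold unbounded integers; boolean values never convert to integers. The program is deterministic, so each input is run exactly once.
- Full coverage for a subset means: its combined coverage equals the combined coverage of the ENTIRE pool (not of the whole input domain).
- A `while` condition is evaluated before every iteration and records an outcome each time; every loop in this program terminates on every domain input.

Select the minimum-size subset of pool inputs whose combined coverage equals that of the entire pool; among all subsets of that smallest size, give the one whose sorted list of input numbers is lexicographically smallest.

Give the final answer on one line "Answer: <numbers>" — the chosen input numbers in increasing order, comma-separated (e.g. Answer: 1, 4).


input #1, k=6, u=4, y=6: events B2->E, B1->T, B3->F, B6->E, B5->F, B8->T, B8->T, B8->T, B8->T, B8->T, B8->T, B8->T, B8->T, B8->T, ...; outcomes B1=T, B2=E, B3=F, B5=F, B6=E, B8=T, B8=F
input #2, k=3, u=3, y=5: events B2->E, B1->F, B3->F, B6->E, B5->T, B7->T, B8->T, B8->T, B8->T, B8->T, B8->T, B8->T, B8->T, B8->T, ...; outcomes B1=F, B2=E, B3=F, B5=T, B6=E, B7=T, B8=T, B8=F
input #3, k=2, u=4, y=6: events B2->E, B1->T, B3->F, B6->E, B5->T, B7->F, B8->T, B8->T, B8->T, B8->T, B8->T, B8->T, B8->T, B8->T, ...; outcomes B1=T, B2=E, B3=F, B5=T, B6=E, B7=F, B8=T, B8=F
input #4, k=4, u=6, y=3: events B2->S, B1->T, B3->F, B6->E, B5->F, B8->T, B8->T, B8->T, B8->T, B8->T, B8->T, B8->T, B8->F; outcomes B1=T, B2=S, B3=F, B5=F, B6=E, B8=T, B8=F
input #5, k=4, u=4, y=3: events B2->S, B1->T, B3->F, B6->E, B5->F, B8->T, B8->T, B8->T, B8->T, B8->T, B8->T, B8->T, B8->T, B8->T, ...; outcomes B1=T, B2=S, B3=F, B5=F, B6=E, B8=T, B8=F
input #6, k=3, u=5, y=4: events B2->S, B1->T, B3->F, B6->E, B5->F, B8->T, B8->T, B8->T, B8->T, B8->T, B8->T, B8->T, B8->T, B8->F; outcomes B1=T, B2=S, B3=F, B5=F, B6=E, B8=T, B8=F
together the pool reaches 12 outcomes: B1=T, B1=F, B2=S, B2=E, B3=F, B5=T, B5=F, B6=E, B7=T, B7=F, B8=T, B8=F
no size-1 subset reaches all 12 outcomes (best union: 8/12)
no size-2 subset reaches all 12 outcomes (best union: 11/12)
inputs {2, 3, 4} (size 3) cover everything; no size-3 subset with a lexicographically smaller index list covers all 12
Answer: 2, 3, 4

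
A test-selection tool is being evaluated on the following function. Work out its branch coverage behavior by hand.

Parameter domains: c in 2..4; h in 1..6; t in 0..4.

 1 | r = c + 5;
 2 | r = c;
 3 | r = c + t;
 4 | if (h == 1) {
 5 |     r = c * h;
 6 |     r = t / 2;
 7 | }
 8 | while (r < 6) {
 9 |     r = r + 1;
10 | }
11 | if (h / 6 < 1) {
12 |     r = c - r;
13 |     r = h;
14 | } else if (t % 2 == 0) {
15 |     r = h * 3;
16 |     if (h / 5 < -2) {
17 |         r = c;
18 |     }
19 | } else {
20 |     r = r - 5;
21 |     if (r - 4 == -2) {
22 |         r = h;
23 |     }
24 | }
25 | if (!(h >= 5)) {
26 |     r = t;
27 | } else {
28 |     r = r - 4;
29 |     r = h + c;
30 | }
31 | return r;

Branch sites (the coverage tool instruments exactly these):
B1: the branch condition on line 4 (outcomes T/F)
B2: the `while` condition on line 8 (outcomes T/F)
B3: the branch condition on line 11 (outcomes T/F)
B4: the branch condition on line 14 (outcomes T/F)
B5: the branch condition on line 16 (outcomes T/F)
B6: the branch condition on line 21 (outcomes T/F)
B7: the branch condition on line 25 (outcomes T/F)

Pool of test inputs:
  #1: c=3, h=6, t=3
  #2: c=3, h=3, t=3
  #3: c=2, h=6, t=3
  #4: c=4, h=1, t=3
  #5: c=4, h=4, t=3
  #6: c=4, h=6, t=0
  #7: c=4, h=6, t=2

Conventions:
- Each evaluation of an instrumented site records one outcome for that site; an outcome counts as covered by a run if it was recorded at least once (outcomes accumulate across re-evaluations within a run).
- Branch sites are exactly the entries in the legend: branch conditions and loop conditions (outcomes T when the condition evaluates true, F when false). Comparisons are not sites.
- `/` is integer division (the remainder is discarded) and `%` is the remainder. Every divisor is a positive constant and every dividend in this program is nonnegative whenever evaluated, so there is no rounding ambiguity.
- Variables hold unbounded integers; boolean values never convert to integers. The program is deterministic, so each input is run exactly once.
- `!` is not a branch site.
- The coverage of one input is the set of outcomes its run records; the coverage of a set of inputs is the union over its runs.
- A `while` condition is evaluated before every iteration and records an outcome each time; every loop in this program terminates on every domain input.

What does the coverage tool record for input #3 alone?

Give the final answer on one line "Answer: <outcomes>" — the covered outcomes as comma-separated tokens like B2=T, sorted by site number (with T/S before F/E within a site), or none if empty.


Running input #3 (c=2, h=6, t=3), event by event:
  B1->F, B2->T, B2->F, B3->F, B4->F, B6->F, B7->F
as a set, this run covers: B1=F, B2=T, B2=F, B3=F, B4=F, B6=F, B7=F
Answer: B1=F, B2=T, B2=F, B3=F, B4=F, B6=F, B7=F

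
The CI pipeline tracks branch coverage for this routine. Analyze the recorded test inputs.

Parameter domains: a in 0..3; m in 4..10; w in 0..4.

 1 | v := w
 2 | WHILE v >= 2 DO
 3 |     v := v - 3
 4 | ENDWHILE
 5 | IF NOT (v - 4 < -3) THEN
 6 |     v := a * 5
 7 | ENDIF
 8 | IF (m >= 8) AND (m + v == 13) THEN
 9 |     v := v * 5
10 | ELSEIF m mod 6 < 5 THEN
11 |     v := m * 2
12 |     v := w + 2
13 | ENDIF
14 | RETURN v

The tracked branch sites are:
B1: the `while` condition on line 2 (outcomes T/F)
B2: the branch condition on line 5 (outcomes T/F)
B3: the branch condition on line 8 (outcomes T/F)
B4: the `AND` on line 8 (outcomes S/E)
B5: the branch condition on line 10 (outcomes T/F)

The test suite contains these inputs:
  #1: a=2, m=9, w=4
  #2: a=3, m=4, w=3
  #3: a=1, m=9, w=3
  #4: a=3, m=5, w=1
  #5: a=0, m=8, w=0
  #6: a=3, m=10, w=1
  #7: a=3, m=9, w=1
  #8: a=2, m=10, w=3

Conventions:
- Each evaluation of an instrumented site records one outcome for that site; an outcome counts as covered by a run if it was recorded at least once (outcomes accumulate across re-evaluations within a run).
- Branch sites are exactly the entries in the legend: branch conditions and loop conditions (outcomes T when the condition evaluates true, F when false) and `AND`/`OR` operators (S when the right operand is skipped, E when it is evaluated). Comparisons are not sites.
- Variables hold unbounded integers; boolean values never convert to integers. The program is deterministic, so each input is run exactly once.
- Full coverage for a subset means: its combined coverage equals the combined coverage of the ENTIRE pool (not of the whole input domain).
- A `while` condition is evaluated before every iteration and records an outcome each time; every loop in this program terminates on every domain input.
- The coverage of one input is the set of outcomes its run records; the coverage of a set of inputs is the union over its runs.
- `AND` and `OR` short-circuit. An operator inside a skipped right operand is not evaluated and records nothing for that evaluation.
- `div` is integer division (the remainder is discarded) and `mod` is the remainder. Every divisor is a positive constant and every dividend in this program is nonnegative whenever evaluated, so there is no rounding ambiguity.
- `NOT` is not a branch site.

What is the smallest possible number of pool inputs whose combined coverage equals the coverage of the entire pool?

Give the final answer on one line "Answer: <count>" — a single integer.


#1 (a=2, m=9, w=4) -> covered: B1=T, B1=F, B2=T, B3=F, B4=E, B5=T
#2 (a=3, m=4, w=3) -> covered: B1=T, B1=F, B2=F, B3=F, B4=S, B5=T
#3 (a=1, m=9, w=3) -> covered: B1=T, B1=F, B2=F, B3=F, B4=E, B5=T
#4 (a=3, m=5, w=1) -> covered: B1=F, B2=T, B3=F, B4=S, B5=F
#5 (a=0, m=8, w=0) -> covered: B1=F, B2=F, B3=F, B4=E, B5=T
#6 (a=3, m=10, w=1) -> covered: B1=F, B2=T, B3=F, B4=E, B5=T
#7 (a=3, m=9, w=1) -> covered: B1=F, B2=T, B3=F, B4=E, B5=T
#8 (a=2, m=10, w=3) -> covered: B1=T, B1=F, B2=F, B3=F, B4=E, B5=T
the full pool covers 9 outcomes: B1=T, B1=F, B2=T, B2=F, B3=F, B4=S, B4=E, B5=T, B5=F
no size-1 subset reaches all 9 outcomes (best union: 6/9)
size 2: inputs {3, 4} cover all 9 outcomes, and no lexicographically smaller subset of this size does
Answer: 2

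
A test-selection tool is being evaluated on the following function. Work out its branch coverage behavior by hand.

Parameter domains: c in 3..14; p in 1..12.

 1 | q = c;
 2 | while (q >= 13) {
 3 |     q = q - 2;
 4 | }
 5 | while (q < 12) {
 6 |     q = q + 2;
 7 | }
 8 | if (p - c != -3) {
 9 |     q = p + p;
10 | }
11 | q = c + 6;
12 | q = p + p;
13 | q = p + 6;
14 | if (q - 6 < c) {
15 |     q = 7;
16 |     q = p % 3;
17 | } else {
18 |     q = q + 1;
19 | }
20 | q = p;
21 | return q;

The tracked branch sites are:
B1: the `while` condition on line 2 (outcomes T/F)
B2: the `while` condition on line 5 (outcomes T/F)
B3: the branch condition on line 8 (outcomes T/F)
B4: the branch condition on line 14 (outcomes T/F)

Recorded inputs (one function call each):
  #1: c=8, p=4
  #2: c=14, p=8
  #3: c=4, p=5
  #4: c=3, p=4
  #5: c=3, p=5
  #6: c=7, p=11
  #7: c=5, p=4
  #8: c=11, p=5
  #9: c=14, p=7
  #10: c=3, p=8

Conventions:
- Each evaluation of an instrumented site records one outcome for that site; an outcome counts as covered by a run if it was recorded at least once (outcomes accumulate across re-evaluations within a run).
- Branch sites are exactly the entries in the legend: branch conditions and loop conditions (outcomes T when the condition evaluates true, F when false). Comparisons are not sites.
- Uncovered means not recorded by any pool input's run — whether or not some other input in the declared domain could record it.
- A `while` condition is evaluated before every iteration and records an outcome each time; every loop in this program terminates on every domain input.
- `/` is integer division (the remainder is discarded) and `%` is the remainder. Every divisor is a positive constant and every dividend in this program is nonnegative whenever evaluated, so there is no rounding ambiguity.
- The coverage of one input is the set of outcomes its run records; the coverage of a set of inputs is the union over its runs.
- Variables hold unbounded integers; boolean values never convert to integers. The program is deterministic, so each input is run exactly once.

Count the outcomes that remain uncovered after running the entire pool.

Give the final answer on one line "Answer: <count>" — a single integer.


#1 (c=8, p=4) -> B1->F, B2->T, B2->T, B2->F, B3->T, B4->T; covered: B1=F, B2=T, B2=F, B3=T, B4=T
#2 (c=14, p=8) -> B1->T, B1->F, B2->F, B3->T, B4->T; covered: B1=T, B1=F, B2=F, B3=T, B4=T
#3 (c=4, p=5) -> B1->F, B2->T, B2->T, B2->T, B2->T, B2->F, B3->T, B4->F; covered: B1=F, B2=T, B2=F, B3=T, B4=F
#4 (c=3, p=4) -> B1->F, B2->T, B2->T, B2->T, B2->T, B2->T, B2->F, B3->T, B4->F; covered: B1=F, B2=T, B2=F, B3=T, B4=F
#5 (c=3, p=5) -> B1->F, B2->T, B2->T, B2->T, B2->T, B2->T, B2->F, B3->T, B4->F; covered: B1=F, B2=T, B2=F, B3=T, B4=F
#6 (c=7, p=11) -> B1->F, B2->T, B2->T, B2->T, B2->F, B3->T, B4->F; covered: B1=F, B2=T, B2=F, B3=T, B4=F
#7 (c=5, p=4) -> B1->F, B2->T, B2->T, B2->T, B2->T, B2->F, B3->T, B4->T; covered: B1=F, B2=T, B2=F, B3=T, B4=T
#8 (c=11, p=5) -> B1->F, B2->T, B2->F, B3->T, B4->T; covered: B1=F, B2=T, B2=F, B3=T, B4=T
#9 (c=14, p=7) -> B1->T, B1->F, B2->F, B3->T, B4->T; covered: B1=T, B1=F, B2=F, B3=T, B4=T
#10 (c=3, p=8) -> B1->F, B2->T, B2->T, B2->T, B2->T, B2->T, B2->F, B3->T, B4->F; covered: B1=F, B2=T, B2=F, B3=T, B4=F
union over the pool: B1=T, B1=F, B2=T, B2=F, B3=T, B4=T, B4=F
uncovered (1 of 8): B3=F
Answer: 1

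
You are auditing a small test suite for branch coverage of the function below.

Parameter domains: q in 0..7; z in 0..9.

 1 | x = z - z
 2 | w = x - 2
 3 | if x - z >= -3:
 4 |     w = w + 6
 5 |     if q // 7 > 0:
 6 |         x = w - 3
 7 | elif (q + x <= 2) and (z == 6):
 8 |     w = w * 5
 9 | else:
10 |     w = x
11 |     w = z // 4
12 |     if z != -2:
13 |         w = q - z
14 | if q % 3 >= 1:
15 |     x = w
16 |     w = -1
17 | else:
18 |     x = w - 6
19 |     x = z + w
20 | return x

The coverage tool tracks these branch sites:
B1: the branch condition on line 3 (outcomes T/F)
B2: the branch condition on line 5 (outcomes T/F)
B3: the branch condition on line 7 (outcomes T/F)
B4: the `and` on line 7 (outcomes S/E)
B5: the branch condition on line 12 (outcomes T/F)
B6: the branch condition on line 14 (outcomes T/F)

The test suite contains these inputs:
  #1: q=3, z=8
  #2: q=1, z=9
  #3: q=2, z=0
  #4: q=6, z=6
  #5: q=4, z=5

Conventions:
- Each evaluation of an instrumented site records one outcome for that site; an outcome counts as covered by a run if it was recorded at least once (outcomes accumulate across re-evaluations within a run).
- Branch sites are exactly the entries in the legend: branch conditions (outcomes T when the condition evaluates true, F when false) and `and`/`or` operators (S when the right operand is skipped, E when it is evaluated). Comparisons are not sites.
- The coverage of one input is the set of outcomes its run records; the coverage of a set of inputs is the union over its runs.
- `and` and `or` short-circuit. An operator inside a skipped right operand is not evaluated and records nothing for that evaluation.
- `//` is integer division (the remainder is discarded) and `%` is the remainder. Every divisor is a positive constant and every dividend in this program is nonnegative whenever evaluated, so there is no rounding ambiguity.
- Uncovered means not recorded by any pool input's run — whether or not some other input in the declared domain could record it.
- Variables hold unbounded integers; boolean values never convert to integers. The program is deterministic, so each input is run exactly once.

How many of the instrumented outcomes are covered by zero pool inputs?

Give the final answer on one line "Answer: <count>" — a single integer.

test 1 (q=3, z=8) fires B1->F, B4->S, B3->F, B5->T, B6->F; hits B1=F, B3=F, B4=S, B5=T, B6=F
test 2 (q=1, z=9) fires B1->F, B4->E, B3->F, B5->T, B6->T; hits B1=F, B3=F, B4=E, B5=T, B6=T
test 3 (q=2, z=0) fires B1->T, B2->F, B6->T; hits B1=T, B2=F, B6=T
test 4 (q=6, z=6) fires B1->F, B4->S, B3->F, B5->T, B6->F; hits B1=F, B3=F, B4=S, B5=T, B6=F
test 5 (q=4, z=5) fires B1->F, B4->S, B3->F, B5->T, B6->T; hits B1=F, B3=F, B4=S, B5=T, B6=T
union over the pool: B1=T, B1=F, B2=F, B3=F, B4=S, B4=E, B5=T, B6=T, B6=F
uncovered (3 of 12): B2=T, B3=T, B5=F

Answer: 3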